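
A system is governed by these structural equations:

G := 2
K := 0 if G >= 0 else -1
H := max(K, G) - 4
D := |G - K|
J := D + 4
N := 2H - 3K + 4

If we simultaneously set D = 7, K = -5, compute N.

The joint intervention fixes D = 7, K = -5, removing each variable's own equation.
H = max(K, G) - 4  [with K=-5, G=2]  = -2
N = 2H - 3K + 4  [with H=-2, K=-5]  = 15

15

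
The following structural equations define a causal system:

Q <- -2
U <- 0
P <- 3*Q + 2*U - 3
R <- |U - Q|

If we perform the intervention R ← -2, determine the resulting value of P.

-9

The intervention breaks the incoming arrows to R: R <- |U - Q| no longer applies, and R = -2.
P is not downstream of the intervention, so its value is determined by the original equations.
P = 3*Q + 2*U - 3  [with Q=-2, U=0]  = -9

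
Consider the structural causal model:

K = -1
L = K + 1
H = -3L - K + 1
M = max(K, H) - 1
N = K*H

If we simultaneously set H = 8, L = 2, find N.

-8

Setting H = 8, L = 2 by intervention discards those variables' equations.
N = K*H  [with K=-1, H=8]  = -8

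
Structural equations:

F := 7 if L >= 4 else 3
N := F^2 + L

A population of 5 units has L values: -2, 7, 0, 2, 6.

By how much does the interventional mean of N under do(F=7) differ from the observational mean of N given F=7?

-3.9

Every unit gets F=7 under the intervention. N values become 47, 56, 49, 51, 55; E[N|do(F=7)] = 51.6.
E[N|F=7] averages over only the 2 units with F=7 (L = 7, 6): N = 56, 55, mean 55.5.
Difference = 51.6 − 55.5 = -3.9.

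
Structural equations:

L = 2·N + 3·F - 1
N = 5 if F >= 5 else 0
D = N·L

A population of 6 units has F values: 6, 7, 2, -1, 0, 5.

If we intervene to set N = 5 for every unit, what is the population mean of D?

Under do(N=5), N's equation is replaced by N=5 for every unit. Per-unit D: 135, 150, 75, 30, 45, 120. Mean = 92.5.

92.5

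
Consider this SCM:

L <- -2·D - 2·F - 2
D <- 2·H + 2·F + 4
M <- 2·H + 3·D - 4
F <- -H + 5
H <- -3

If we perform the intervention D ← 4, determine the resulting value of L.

do(D=4) replaces the equation D <- 2·H + 2·F + 4 with the constant D = 4.
F = -H + 5  [with H=-3]  = 8
L = -2·D - 2·F - 2  [with D=4, F=8]  = -26

-26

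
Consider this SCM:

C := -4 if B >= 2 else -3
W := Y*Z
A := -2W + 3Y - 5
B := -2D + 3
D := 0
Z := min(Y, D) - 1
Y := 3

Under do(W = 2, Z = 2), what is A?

Under do(W = 2, Z = 2), each intervened variable's structural equation is replaced by its fixed value.
A = -2W + 3Y - 5  [with W=2, Y=3]  = 0

0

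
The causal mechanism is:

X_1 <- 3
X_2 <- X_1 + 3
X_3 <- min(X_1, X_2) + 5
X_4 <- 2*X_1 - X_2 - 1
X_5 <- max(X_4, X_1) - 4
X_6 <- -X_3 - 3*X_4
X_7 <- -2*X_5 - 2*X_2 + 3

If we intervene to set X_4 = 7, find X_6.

Under do(X_4=7), the mechanism X_4 <- 2*X_1 - X_2 - 1 is discarded; X_4 is fixed at 7.
X_2 = X_1 + 3  [with X_1=3]  = 6
X_3 = min(X_1, X_2) + 5  [with X_1=3, X_2=6]  = 8
X_6 = -X_3 - 3*X_4  [with X_3=8, X_4=7]  = -29

-29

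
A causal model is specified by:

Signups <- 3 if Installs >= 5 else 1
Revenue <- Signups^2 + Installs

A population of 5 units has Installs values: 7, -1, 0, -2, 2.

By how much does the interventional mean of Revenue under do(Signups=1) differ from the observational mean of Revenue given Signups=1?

do(Signups=1) breaks Signups's dependence on Installs. With Signups=1 fixed, Revenue across the units is 8, 0, 1, -1, 3, mean 2.2.
E[Revenue|Signups=1] averages over only the 4 units with Signups=1 (Installs = -1, 0, -2, 2): Revenue = 0, 1, -1, 3, mean 0.75.
Difference = 2.2 − 0.75 = 1.45.

1.45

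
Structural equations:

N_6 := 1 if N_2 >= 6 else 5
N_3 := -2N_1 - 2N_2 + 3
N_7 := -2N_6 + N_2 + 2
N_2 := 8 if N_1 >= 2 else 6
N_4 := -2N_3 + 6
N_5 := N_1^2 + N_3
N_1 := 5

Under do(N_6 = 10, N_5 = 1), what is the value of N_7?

-10

Setting N_6 = 10, N_5 = 1 by intervention discards those variables' equations.
N_2 = 8 if N_1 >= 2 else 6  [with N_1=5]  = 8
N_7 = -2N_6 + N_2 + 2  [with N_6=10, N_2=8]  = -10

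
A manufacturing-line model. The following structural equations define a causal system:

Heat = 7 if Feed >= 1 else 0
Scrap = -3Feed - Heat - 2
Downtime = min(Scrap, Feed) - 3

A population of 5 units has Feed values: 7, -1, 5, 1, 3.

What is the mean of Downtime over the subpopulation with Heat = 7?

Observing Heat=7 restricts to units where Heat's equation naturally yields 7: Feed ∈ {7, 5, 1, 3}. In that subpopulation Downtime = -33, -27, -15, -21, mean -24.

-24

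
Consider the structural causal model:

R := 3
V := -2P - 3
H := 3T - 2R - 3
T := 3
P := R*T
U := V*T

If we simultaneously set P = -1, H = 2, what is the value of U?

-3

Setting P = -1, H = 2 by intervention discards those variables' equations.
V = -2P - 3  [with P=-1]  = -1
U = V*T  [with V=-1, T=3]  = -3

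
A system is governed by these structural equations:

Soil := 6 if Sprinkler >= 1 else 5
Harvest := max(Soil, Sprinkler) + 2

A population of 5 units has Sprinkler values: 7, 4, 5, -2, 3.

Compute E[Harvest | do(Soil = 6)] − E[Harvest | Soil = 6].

-0.05

The intervention sets Soil=6 in all 5 units regardless of Sprinkler. Recomputing Harvest per unit gives 9, 8, 8, 8, 8; average 8.2.
Observing Soil=6 restricts to units where Soil's equation naturally yields 6: Sprinkler ∈ {7, 4, 5, 3}. In that subpopulation Harvest = 9, 8, 8, 8, mean 8.25.
Difference = 8.2 − 8.25 = -0.05.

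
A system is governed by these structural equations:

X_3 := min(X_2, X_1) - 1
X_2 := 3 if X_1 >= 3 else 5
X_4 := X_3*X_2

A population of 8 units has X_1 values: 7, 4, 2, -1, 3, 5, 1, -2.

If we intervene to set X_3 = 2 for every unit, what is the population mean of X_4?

The intervention sets X_3=2 in all 8 units regardless of X_1. Recomputing X_4 per unit gives 6, 6, 10, 10, 6, 6, 10, 10; average 8.

8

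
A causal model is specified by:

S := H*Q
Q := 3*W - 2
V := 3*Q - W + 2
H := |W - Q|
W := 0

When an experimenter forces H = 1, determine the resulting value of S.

do(H=1) replaces the equation H := |W - Q| with the constant H = 1.
Q = 3*W - 2  [with W=0]  = -2
S = H*Q  [with H=1, Q=-2]  = -2

-2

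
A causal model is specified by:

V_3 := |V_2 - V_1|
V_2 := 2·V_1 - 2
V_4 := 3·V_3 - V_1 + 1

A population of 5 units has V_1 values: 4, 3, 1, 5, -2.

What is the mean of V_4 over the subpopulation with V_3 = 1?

2

Observing V_3=1 restricts to units where V_3's equation naturally yields 1: V_1 ∈ {3, 1}. In that subpopulation V_4 = 1, 3, mean 2.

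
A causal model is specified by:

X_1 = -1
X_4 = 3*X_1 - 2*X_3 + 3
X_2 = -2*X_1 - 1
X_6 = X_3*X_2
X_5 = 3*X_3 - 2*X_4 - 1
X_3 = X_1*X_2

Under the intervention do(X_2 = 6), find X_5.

-43

do(X_2=6) replaces the equation X_2 = -2*X_1 - 1 with the constant X_2 = 6.
X_3 = X_1*X_2  [with X_1=-1, X_2=6]  = -6
X_4 = 3*X_1 - 2*X_3 + 3  [with X_1=-1, X_3=-6]  = 12
X_5 = 3*X_3 - 2*X_4 - 1  [with X_3=-6, X_4=12]  = -43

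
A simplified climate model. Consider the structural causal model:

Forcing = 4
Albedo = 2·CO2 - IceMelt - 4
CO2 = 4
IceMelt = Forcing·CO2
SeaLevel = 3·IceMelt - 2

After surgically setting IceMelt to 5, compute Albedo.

The intervention breaks the incoming arrows to IceMelt: IceMelt = Forcing·CO2 no longer applies, and IceMelt = 5.
Albedo = 2·CO2 - IceMelt - 4  [with CO2=4, IceMelt=5]  = -1

-1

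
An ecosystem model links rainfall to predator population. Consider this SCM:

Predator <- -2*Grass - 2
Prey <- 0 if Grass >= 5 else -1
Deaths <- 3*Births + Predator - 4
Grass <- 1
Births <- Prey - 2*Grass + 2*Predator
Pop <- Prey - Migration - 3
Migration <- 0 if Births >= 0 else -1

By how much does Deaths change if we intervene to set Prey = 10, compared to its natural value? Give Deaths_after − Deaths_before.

33

do(Prey=10) replaces the equation Prey <- 0 if Grass >= 5 else -1 with the constant Prey = 10.
Predator = -2*Grass - 2  [with Grass=1]  = -4
Births = Prey - 2*Grass + 2*Predator  [with Prey=10, Grass=1, Predator=-4]  = 0
Deaths = 3*Births + Predator - 4  [with Births=0, Predator=-4]  = -8
Without intervention: Prey = 0 if Grass >= 5 else -1  [with Grass=1]  = -1; Predator = -2*Grass - 2  [with Grass=1]  = -4; Births = Prey - 2*Grass + 2*Predator  [with Prey=-1, Grass=1, Predator=-4]  = -11; Deaths = 3*Births + Predator - 4  [with Births=-11, Predator=-4]  = -41.
Change = -8 − (-41) = 33.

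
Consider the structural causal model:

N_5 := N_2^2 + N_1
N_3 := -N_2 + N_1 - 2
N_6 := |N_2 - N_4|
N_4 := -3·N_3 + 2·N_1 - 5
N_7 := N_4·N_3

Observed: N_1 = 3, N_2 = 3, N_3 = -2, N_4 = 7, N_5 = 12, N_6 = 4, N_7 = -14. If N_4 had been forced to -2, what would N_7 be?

4

The intervention breaks the incoming arrows to N_4: N_4 := -3·N_3 + 2·N_1 - 5 no longer applies, and N_4 = -2.
N_3 = -N_2 + N_1 - 2  [with N_2=3, N_1=3]  = -2
N_7 = N_4·N_3  [with N_4=-2, N_3=-2]  = 4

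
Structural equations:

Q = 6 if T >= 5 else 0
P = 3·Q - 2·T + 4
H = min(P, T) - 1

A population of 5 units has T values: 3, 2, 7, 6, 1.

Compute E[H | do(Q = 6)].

The intervention sets Q=6 in all 5 units regardless of T. Recomputing H per unit gives 2, 1, 6, 5, 0; average 2.8.

2.8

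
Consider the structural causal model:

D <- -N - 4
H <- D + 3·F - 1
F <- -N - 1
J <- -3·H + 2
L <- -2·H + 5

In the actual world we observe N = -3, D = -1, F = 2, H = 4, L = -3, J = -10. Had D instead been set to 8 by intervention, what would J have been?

Under do(D=8), the mechanism D <- -N - 4 is discarded; D is fixed at 8.
F = -N - 1  [with N=-3]  = 2
H = D + 3·F - 1  [with D=8, F=2]  = 13
J = -3·H + 2  [with H=13]  = -37

-37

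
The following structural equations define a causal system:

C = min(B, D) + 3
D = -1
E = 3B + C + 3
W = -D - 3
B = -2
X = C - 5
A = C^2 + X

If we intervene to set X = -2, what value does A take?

Under do(X=-2), the mechanism X = C - 5 is discarded; X is fixed at -2.
C = min(B, D) + 3  [with B=-2, D=-1]  = 1
A = C^2 + X  [with C=1, X=-2]  = -1

-1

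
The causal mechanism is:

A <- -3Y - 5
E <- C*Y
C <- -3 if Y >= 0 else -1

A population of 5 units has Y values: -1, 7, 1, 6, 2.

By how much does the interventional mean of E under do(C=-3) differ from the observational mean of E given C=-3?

3

The intervention sets C=-3 in all 5 units regardless of Y. Recomputing E per unit gives 3, -21, -3, -18, -6; average -9.
Observing C=-3 restricts to units where C's equation naturally yields -3: Y ∈ {7, 1, 6, 2}. In that subpopulation E = -21, -3, -18, -6, mean -12.
Difference = -9 − (-12) = 3.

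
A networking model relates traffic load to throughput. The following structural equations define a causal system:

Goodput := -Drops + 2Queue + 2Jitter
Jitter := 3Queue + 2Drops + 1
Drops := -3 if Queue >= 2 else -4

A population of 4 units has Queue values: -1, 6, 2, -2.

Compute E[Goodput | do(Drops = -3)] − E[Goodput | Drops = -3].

-22

The intervention sets Drops=-3 in all 4 units regardless of Queue. Recomputing Goodput per unit gives -15, 41, 9, -23; average 3.
Observing Drops=-3 restricts to units where Drops's equation naturally yields -3: Queue ∈ {6, 2}. In that subpopulation Goodput = 41, 9, mean 25.
Difference = 3 − 25 = -22.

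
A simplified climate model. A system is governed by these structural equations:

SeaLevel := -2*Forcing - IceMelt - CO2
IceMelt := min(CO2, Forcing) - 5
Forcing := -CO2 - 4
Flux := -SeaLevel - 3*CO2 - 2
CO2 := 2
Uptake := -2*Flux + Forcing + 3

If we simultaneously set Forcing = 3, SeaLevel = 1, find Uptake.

24

The joint intervention fixes Forcing = 3, SeaLevel = 1, removing each variable's own equation.
Flux = -SeaLevel - 3*CO2 - 2  [with SeaLevel=1, CO2=2]  = -9
Uptake = -2*Flux + Forcing + 3  [with Flux=-9, Forcing=3]  = 24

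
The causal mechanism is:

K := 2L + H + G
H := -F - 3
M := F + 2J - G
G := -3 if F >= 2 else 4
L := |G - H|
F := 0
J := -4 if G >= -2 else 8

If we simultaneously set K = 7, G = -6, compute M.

22

Setting K = 7, G = -6 by intervention discards those variables' equations.
J = -4 if G >= -2 else 8  [with G=-6]  = 8
M = F + 2J - G  [with F=0, J=8, G=-6]  = 22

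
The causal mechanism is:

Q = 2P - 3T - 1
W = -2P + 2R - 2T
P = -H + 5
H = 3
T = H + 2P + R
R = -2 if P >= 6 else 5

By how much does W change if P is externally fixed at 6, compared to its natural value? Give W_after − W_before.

Under do(P=6), the mechanism P = -H + 5 is discarded; P is fixed at 6.
R = -2 if P >= 6 else 5  [with P=6]  = -2
T = H + 2P + R  [with H=3, P=6, R=-2]  = 13
W = -2P + 2R - 2T  [with P=6, R=-2, T=13]  = -42
Without intervention: P = -H + 5  [with H=3]  = 2; R = -2 if P >= 6 else 5  [with P=2]  = 5; T = H + 2P + R  [with H=3, P=2, R=5]  = 12; W = -2P + 2R - 2T  [with P=2, R=5, T=12]  = -18.
Change = -42 − (-18) = -24.

-24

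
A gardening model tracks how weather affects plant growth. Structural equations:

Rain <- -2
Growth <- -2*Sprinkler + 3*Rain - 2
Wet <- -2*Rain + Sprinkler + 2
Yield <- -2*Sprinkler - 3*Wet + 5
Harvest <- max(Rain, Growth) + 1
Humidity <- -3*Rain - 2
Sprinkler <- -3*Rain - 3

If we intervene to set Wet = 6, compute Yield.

-19

The intervention breaks the incoming arrows to Wet: Wet <- -2*Rain + Sprinkler + 2 no longer applies, and Wet = 6.
Sprinkler = -3*Rain - 3  [with Rain=-2]  = 3
Yield = -2*Sprinkler - 3*Wet + 5  [with Sprinkler=3, Wet=6]  = -19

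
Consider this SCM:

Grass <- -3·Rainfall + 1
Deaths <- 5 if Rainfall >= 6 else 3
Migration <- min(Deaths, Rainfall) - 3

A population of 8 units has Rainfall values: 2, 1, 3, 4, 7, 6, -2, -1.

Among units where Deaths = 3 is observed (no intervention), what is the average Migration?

-2

E[Migration|Deaths=3] averages over only the 6 units with Deaths=3 (Rainfall = 2, 1, 3, 4, -2, -1): Migration = -1, -2, 0, 0, -5, -4, mean -2.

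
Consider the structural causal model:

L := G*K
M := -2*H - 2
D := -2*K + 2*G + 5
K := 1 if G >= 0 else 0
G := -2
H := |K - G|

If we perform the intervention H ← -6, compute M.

10

Under do(H=-6), the mechanism H := |K - G| is discarded; H is fixed at -6.
M = -2*H - 2  [with H=-6]  = 10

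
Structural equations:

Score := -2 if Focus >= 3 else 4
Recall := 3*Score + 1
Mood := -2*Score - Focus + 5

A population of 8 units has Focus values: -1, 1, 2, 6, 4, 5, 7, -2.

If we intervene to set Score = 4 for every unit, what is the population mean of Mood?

-5.75

The intervention sets Score=4 in all 8 units regardless of Focus. Recomputing Mood per unit gives -2, -4, -5, -9, -7, -8, -10, -1; average -5.75.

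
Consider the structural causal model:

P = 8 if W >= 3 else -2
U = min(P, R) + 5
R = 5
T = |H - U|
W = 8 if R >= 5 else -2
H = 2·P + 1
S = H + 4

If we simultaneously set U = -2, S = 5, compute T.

19

Setting U = -2, S = 5 by intervention discards those variables' equations.
W = 8 if R >= 5 else -2  [with R=5]  = 8
P = 8 if W >= 3 else -2  [with W=8]  = 8
H = 2·P + 1  [with P=8]  = 17
T = |H - U|  [with H=17, U=-2]  = 19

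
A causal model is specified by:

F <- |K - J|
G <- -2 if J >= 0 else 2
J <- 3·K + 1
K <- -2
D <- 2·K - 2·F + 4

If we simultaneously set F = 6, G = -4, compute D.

The joint intervention fixes F = 6, G = -4, removing each variable's own equation.
D = 2·K - 2·F + 4  [with K=-2, F=6]  = -12

-12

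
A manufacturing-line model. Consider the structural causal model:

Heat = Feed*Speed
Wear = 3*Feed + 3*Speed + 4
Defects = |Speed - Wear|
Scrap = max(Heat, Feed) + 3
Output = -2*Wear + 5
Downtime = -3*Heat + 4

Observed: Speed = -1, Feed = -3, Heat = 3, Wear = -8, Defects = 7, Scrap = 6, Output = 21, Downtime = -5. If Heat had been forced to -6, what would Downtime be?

22

The intervention breaks the incoming arrows to Heat: Heat = Feed*Speed no longer applies, and Heat = -6.
Downtime = -3*Heat + 4  [with Heat=-6]  = 22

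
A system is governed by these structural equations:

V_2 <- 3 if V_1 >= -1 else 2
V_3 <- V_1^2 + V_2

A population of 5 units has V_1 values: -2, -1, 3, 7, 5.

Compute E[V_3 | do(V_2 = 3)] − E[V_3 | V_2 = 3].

-3.4

do(V_2=3) breaks V_2's dependence on V_1. With V_2=3 fixed, V_3 across the units is 7, 4, 12, 52, 28, mean 20.6.
Observing V_2=3 restricts to units where V_2's equation naturally yields 3: V_1 ∈ {-1, 3, 7, 5}. In that subpopulation V_3 = 4, 12, 52, 28, mean 24.
Difference = 20.6 − 24 = -3.4.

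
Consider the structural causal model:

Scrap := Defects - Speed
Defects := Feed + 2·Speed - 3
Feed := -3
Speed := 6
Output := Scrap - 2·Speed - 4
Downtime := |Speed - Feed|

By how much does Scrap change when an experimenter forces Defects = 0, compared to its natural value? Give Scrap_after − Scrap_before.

The intervention breaks the incoming arrows to Defects: Defects := Feed + 2·Speed - 3 no longer applies, and Defects = 0.
Scrap = Defects - Speed  [with Defects=0, Speed=6]  = -6
Without intervention: Defects = Feed + 2·Speed - 3  [with Feed=-3, Speed=6]  = 6; Scrap = Defects - Speed  [with Defects=6, Speed=6]  = 0.
Change = -6 − 0 = -6.

-6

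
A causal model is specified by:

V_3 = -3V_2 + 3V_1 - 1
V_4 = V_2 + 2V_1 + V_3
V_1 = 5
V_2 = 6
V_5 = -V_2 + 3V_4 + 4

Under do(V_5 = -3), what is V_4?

The intervention breaks the incoming arrows to V_5: V_5 = -V_2 + 3V_4 + 4 no longer applies, and V_5 = -3.
Since V_4 is not a descendant of the intervened variable, it is unaffected.
V_3 = -3V_2 + 3V_1 - 1  [with V_2=6, V_1=5]  = -4
V_4 = V_2 + 2V_1 + V_3  [with V_2=6, V_1=5, V_3=-4]  = 12

12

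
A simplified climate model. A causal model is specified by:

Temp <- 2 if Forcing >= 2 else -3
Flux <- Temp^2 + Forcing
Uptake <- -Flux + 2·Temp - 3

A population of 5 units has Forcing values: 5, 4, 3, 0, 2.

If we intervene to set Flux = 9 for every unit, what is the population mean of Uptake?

-10

The intervention sets Flux=9 in all 5 units regardless of Forcing. Recomputing Uptake per unit gives -8, -8, -8, -18, -8; average -10.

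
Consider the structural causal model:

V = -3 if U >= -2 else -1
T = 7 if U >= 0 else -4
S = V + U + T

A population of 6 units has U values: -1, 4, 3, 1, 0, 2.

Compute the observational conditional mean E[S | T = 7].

E[S|T=7] averages over only the 5 units with T=7 (U = 4, 3, 1, 0, 2): S = 8, 7, 5, 4, 6, mean 6.

6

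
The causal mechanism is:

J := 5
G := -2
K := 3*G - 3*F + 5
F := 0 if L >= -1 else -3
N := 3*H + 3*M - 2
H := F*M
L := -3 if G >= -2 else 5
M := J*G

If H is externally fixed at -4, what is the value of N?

Intervening sets H = -4 and removes its equation (H := F*M).
M = J*G  [with J=5, G=-2]  = -10
N = 3*H + 3*M - 2  [with H=-4, M=-10]  = -44

-44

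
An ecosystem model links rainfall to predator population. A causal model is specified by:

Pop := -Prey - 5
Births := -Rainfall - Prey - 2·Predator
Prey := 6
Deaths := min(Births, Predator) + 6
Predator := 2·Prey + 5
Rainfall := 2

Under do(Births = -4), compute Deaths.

Intervening sets Births = -4 and removes its equation (Births := -Rainfall - Prey - 2·Predator).
Predator = 2·Prey + 5  [with Prey=6]  = 17
Deaths = min(Births, Predator) + 6  [with Births=-4, Predator=17]  = 2

2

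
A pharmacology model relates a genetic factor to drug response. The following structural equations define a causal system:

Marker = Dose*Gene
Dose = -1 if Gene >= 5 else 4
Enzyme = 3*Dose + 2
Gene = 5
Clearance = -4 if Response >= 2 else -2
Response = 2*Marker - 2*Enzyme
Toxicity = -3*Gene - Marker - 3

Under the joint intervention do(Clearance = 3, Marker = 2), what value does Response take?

6

Under do(Clearance = 3, Marker = 2), each intervened variable's structural equation is replaced by its fixed value.
Dose = -1 if Gene >= 5 else 4  [with Gene=5]  = -1
Enzyme = 3*Dose + 2  [with Dose=-1]  = -1
Response = 2*Marker - 2*Enzyme  [with Marker=2, Enzyme=-1]  = 6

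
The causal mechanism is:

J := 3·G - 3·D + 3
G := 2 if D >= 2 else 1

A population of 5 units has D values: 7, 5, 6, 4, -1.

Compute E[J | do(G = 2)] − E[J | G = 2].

do(G=2) breaks G's dependence on D. With G=2 fixed, J across the units is -12, -6, -9, -3, 12, mean -3.6.
Conditioning on G=2 selects the 4 unit(s) with D ∈ {7, 5, 6, 4}. Their J values: -12, -6, -9, -3. Mean = -7.5.
Difference = -3.6 − (-7.5) = 3.9.

3.9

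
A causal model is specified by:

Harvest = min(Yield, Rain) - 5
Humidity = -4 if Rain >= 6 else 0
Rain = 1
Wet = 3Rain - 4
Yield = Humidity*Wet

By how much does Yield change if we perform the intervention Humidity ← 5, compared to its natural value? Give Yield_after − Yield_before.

The intervention breaks the incoming arrows to Humidity: Humidity = -4 if Rain >= 6 else 0 no longer applies, and Humidity = 5.
Wet = 3Rain - 4  [with Rain=1]  = -1
Yield = Humidity*Wet  [with Humidity=5, Wet=-1]  = -5
Without intervention: Wet = 3Rain - 4  [with Rain=1]  = -1; Humidity = -4 if Rain >= 6 else 0  [with Rain=1]  = 0; Yield = Humidity*Wet  [with Humidity=0, Wet=-1]  = 0.
Change = -5 − 0 = -5.

-5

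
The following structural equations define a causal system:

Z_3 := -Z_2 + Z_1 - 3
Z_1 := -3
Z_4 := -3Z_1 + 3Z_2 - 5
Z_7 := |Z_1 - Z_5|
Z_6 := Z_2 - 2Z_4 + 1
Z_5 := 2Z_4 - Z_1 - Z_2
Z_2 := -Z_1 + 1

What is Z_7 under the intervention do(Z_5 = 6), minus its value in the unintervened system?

Under do(Z_5=6), the mechanism Z_5 := 2Z_4 - Z_1 - Z_2 is discarded; Z_5 is fixed at 6.
Z_7 = |Z_1 - Z_5|  [with Z_1=-3, Z_5=6]  = 9
Without intervention: Z_2 = -Z_1 + 1  [with Z_1=-3]  = 4; Z_4 = -3Z_1 + 3Z_2 - 5  [with Z_1=-3, Z_2=4]  = 16; Z_5 = 2Z_4 - Z_1 - Z_2  [with Z_4=16, Z_1=-3, Z_2=4]  = 31; Z_7 = |Z_1 - Z_5|  [with Z_1=-3, Z_5=31]  = 34.
Change = 9 − 34 = -25.

-25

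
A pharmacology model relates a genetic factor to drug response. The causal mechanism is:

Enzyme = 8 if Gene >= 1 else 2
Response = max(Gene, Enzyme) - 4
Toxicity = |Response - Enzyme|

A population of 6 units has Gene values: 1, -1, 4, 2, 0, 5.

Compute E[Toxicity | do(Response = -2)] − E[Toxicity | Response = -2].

The intervention sets Response=-2 in all 6 units regardless of Gene. Recomputing Toxicity per unit gives 10, 4, 10, 10, 4, 10; average 8.
Conditioning on Response=-2 selects the 2 unit(s) with Gene ∈ {-1, 0}. Their Toxicity values: 4, 4. Mean = 4.
Difference = 8 − 4 = 4.

4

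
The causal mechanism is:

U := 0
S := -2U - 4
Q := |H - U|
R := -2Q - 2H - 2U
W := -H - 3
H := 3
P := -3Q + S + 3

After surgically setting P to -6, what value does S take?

-4

The intervention breaks the incoming arrows to P: P := -3Q + S + 3 no longer applies, and P = -6.
S is not downstream of the intervention, so its value is determined by the original equations.
S = -2U - 4  [with U=0]  = -4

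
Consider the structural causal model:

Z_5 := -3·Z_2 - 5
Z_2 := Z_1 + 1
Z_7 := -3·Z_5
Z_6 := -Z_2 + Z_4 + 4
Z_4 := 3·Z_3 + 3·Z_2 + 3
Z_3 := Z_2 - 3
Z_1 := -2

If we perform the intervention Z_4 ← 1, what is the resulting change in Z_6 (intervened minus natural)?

13

Under do(Z_4=1), the mechanism Z_4 := 3·Z_3 + 3·Z_2 + 3 is discarded; Z_4 is fixed at 1.
Z_2 = Z_1 + 1  [with Z_1=-2]  = -1
Z_6 = -Z_2 + Z_4 + 4  [with Z_2=-1, Z_4=1]  = 6
Without intervention: Z_2 = Z_1 + 1  [with Z_1=-2]  = -1; Z_3 = Z_2 - 3  [with Z_2=-1]  = -4; Z_4 = 3·Z_3 + 3·Z_2 + 3  [with Z_3=-4, Z_2=-1]  = -12; Z_6 = -Z_2 + Z_4 + 4  [with Z_2=-1, Z_4=-12]  = -7.
Change = 6 − (-7) = 13.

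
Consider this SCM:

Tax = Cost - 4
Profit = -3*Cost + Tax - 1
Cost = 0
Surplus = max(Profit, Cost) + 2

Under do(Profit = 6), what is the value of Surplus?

8

The intervention breaks the incoming arrows to Profit: Profit = -3*Cost + Tax - 1 no longer applies, and Profit = 6.
Surplus = max(Profit, Cost) + 2  [with Profit=6, Cost=0]  = 8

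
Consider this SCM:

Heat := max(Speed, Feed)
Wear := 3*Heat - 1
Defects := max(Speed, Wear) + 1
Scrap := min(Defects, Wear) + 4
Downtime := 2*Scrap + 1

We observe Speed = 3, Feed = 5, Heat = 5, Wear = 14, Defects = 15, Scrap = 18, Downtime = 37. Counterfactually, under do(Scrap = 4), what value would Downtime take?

9

Intervening sets Scrap = 4 and removes its equation (Scrap := min(Defects, Wear) + 4).
Downtime = 2*Scrap + 1  [with Scrap=4]  = 9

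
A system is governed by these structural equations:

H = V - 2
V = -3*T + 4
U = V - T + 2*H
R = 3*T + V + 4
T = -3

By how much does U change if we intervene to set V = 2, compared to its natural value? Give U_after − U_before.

do(V=2) replaces the equation V = -3*T + 4 with the constant V = 2.
H = V - 2  [with V=2]  = 0
U = V - T + 2*H  [with V=2, T=-3, H=0]  = 5
Without intervention: V = -3*T + 4  [with T=-3]  = 13; H = V - 2  [with V=13]  = 11; U = V - T + 2*H  [with V=13, T=-3, H=11]  = 38.
Change = 5 − 38 = -33.

-33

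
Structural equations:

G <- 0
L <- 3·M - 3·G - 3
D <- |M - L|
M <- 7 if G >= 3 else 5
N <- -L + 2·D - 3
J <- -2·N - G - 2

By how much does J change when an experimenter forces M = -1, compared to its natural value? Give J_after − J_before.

-28

Under do(M=-1), the mechanism M <- 7 if G >= 3 else 5 is discarded; M is fixed at -1.
L = 3·M - 3·G - 3  [with M=-1, G=0]  = -6
D = |M - L|  [with M=-1, L=-6]  = 5
N = -L + 2·D - 3  [with L=-6, D=5]  = 13
J = -2·N - G - 2  [with N=13, G=0]  = -28
Without intervention: M = 7 if G >= 3 else 5  [with G=0]  = 5; L = 3·M - 3·G - 3  [with M=5, G=0]  = 12; D = |M - L|  [with M=5, L=12]  = 7; N = -L + 2·D - 3  [with L=12, D=7]  = -1; J = -2·N - G - 2  [with N=-1, G=0]  = 0.
Change = -28 − 0 = -28.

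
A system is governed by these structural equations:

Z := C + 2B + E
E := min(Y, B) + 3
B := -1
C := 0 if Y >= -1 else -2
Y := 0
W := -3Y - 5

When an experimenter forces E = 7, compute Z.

5

The intervention breaks the incoming arrows to E: E := min(Y, B) + 3 no longer applies, and E = 7.
C = 0 if Y >= -1 else -2  [with Y=0]  = 0
Z = C + 2B + E  [with C=0, B=-1, E=7]  = 5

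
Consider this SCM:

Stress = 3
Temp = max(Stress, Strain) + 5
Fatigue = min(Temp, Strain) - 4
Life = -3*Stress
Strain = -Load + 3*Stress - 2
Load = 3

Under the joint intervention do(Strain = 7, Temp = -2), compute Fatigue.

Setting Strain = 7, Temp = -2 by intervention discards those variables' equations.
Fatigue = min(Temp, Strain) - 4  [with Temp=-2, Strain=7]  = -6

-6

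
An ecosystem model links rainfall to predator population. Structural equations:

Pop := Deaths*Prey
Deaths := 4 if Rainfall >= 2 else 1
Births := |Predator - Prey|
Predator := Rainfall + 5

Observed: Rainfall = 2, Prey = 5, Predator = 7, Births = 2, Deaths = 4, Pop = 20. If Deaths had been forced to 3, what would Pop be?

15

The intervention breaks the incoming arrows to Deaths: Deaths := 4 if Rainfall >= 2 else 1 no longer applies, and Deaths = 3.
Pop = Deaths*Prey  [with Deaths=3, Prey=5]  = 15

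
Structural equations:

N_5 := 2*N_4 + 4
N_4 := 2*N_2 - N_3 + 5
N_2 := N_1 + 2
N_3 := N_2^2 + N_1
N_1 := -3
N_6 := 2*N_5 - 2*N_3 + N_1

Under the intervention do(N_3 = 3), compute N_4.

0

The intervention breaks the incoming arrows to N_3: N_3 := N_2^2 + N_1 no longer applies, and N_3 = 3.
N_2 = N_1 + 2  [with N_1=-3]  = -1
N_4 = 2*N_2 - N_3 + 5  [with N_2=-1, N_3=3]  = 0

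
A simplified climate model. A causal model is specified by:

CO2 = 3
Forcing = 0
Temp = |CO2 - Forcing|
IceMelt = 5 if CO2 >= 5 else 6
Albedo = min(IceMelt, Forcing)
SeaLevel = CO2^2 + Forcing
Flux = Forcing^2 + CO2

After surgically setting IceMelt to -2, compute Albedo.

Intervening sets IceMelt = -2 and removes its equation (IceMelt = 5 if CO2 >= 5 else 6).
Albedo = min(IceMelt, Forcing)  [with IceMelt=-2, Forcing=0]  = -2

-2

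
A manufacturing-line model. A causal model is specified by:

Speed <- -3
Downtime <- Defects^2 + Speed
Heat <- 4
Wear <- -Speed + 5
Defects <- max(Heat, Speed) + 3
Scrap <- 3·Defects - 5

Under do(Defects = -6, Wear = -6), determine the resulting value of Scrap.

The joint intervention fixes Defects = -6, Wear = -6, removing each variable's own equation.
Scrap = 3·Defects - 5  [with Defects=-6]  = -23

-23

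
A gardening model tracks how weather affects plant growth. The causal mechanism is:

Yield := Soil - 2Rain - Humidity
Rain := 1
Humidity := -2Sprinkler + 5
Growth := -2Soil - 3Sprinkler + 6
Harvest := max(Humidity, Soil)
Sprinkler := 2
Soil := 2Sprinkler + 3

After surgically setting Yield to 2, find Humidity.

do(Yield=2) replaces the equation Yield := Soil - 2Rain - Humidity with the constant Yield = 2.
Since Humidity is not a descendant of the intervened variable, it is unaffected.
Humidity = -2Sprinkler + 5  [with Sprinkler=2]  = 1

1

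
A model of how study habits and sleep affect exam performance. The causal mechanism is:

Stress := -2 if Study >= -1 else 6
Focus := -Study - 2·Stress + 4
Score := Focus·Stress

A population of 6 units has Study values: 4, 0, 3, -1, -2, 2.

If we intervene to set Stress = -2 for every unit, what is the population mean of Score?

do(Stress=-2) breaks Stress's dependence on Study. With Stress=-2 fixed, Score across the units is -8, -16, -10, -18, -20, -12, mean -14.

-14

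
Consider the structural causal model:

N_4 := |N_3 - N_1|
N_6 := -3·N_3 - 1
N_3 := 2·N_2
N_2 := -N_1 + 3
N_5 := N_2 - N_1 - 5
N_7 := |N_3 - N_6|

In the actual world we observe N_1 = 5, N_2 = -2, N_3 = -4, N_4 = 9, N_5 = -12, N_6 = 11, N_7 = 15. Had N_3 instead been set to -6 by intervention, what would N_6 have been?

17

The intervention breaks the incoming arrows to N_3: N_3 := 2·N_2 no longer applies, and N_3 = -6.
N_6 = -3·N_3 - 1  [with N_3=-6]  = 17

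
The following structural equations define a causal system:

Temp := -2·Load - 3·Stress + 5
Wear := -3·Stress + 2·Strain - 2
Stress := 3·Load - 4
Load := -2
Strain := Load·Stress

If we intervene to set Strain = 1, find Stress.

-10

Under do(Strain=1), the mechanism Strain := Load·Stress is discarded; Strain is fixed at 1.
Since Stress is not a descendant of the intervened variable, it is unaffected.
Stress = 3·Load - 4  [with Load=-2]  = -10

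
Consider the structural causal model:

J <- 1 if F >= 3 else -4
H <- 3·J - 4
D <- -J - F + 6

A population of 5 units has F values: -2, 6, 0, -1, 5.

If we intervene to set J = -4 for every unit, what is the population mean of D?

8.4

do(J=-4) breaks J's dependence on F. With J=-4 fixed, D across the units is 12, 4, 10, 11, 5, mean 8.4.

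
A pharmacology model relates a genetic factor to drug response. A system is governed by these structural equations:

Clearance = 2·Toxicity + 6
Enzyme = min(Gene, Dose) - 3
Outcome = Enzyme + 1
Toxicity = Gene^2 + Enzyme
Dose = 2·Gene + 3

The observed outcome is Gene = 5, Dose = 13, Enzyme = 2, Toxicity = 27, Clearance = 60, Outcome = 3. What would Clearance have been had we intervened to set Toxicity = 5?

16

Intervening sets Toxicity = 5 and removes its equation (Toxicity = Gene^2 + Enzyme).
Clearance = 2·Toxicity + 6  [with Toxicity=5]  = 16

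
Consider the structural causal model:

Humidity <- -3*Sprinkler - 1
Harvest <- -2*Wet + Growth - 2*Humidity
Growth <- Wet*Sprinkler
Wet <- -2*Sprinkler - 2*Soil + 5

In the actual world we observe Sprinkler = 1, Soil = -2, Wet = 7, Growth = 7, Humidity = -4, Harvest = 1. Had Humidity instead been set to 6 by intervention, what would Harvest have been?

-19

The intervention breaks the incoming arrows to Humidity: Humidity <- -3*Sprinkler - 1 no longer applies, and Humidity = 6.
Wet = -2*Sprinkler - 2*Soil + 5  [with Sprinkler=1, Soil=-2]  = 7
Growth = Wet*Sprinkler  [with Wet=7, Sprinkler=1]  = 7
Harvest = -2*Wet + Growth - 2*Humidity  [with Wet=7, Growth=7, Humidity=6]  = -19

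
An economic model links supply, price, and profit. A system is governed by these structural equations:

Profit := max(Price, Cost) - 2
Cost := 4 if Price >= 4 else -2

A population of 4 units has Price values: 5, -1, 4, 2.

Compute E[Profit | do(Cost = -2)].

0.5

The intervention sets Cost=-2 in all 4 units regardless of Price. Recomputing Profit per unit gives 3, -3, 2, 0; average 0.5.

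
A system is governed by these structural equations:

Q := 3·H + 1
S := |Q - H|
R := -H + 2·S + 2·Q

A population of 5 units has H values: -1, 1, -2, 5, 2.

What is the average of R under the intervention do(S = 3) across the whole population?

13

Under do(S=3), S's equation is replaced by S=3 for every unit. Per-unit R: 3, 13, -2, 33, 18. Mean = 13.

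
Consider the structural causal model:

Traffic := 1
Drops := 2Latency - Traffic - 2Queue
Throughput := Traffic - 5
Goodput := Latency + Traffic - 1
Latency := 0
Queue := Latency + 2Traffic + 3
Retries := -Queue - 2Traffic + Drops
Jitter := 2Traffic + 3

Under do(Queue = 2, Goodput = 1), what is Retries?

The joint intervention fixes Queue = 2, Goodput = 1, removing each variable's own equation.
Drops = 2Latency - Traffic - 2Queue  [with Latency=0, Traffic=1, Queue=2]  = -5
Retries = -Queue - 2Traffic + Drops  [with Queue=2, Traffic=1, Drops=-5]  = -9

-9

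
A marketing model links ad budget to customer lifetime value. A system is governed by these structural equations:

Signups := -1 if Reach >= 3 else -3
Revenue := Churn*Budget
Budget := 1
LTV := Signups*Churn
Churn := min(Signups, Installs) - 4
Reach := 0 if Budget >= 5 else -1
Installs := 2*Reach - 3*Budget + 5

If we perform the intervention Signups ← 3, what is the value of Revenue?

-4

Under do(Signups=3), the mechanism Signups := -1 if Reach >= 3 else -3 is discarded; Signups is fixed at 3.
Reach = 0 if Budget >= 5 else -1  [with Budget=1]  = -1
Installs = 2*Reach - 3*Budget + 5  [with Reach=-1, Budget=1]  = 0
Churn = min(Signups, Installs) - 4  [with Signups=3, Installs=0]  = -4
Revenue = Churn*Budget  [with Churn=-4, Budget=1]  = -4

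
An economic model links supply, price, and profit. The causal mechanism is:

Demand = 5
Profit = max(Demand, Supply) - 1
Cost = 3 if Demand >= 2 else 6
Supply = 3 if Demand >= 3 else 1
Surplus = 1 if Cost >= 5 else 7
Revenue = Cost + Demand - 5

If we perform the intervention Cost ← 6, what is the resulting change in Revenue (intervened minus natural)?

3

The intervention breaks the incoming arrows to Cost: Cost = 3 if Demand >= 2 else 6 no longer applies, and Cost = 6.
Revenue = Cost + Demand - 5  [with Cost=6, Demand=5]  = 6
Without intervention: Cost = 3 if Demand >= 2 else 6  [with Demand=5]  = 3; Revenue = Cost + Demand - 5  [with Cost=3, Demand=5]  = 3.
Change = 6 − 3 = 3.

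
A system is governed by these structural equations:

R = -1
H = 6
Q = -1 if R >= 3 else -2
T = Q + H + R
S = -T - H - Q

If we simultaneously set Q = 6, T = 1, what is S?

-13

Setting Q = 6, T = 1 by intervention discards those variables' equations.
S = -T - H - Q  [with T=1, H=6, Q=6]  = -13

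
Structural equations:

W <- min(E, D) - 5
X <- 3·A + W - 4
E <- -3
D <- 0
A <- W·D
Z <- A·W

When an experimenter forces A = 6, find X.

6

Intervening sets A = 6 and removes its equation (A <- W·D).
W = min(E, D) - 5  [with E=-3, D=0]  = -8
X = 3·A + W - 4  [with A=6, W=-8]  = 6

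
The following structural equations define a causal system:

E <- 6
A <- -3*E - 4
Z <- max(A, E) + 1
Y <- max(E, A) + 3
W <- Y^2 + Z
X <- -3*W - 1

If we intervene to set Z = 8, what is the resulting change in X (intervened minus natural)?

The intervention breaks the incoming arrows to Z: Z <- max(A, E) + 1 no longer applies, and Z = 8.
A = -3*E - 4  [with E=6]  = -22
Y = max(E, A) + 3  [with E=6, A=-22]  = 9
W = Y^2 + Z  [with Y=9, Z=8]  = 89
X = -3*W - 1  [with W=89]  = -268
Without intervention: A = -3*E - 4  [with E=6]  = -22; Z = max(A, E) + 1  [with A=-22, E=6]  = 7; Y = max(E, A) + 3  [with E=6, A=-22]  = 9; W = Y^2 + Z  [with Y=9, Z=7]  = 88; X = -3*W - 1  [with W=88]  = -265.
Change = -268 − (-265) = -3.

-3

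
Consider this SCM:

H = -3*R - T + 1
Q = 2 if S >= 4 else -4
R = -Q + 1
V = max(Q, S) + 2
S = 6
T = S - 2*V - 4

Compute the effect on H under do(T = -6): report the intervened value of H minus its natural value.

-8

The intervention breaks the incoming arrows to T: T = S - 2*V - 4 no longer applies, and T = -6.
Q = 2 if S >= 4 else -4  [with S=6]  = 2
R = -Q + 1  [with Q=2]  = -1
H = -3*R - T + 1  [with R=-1, T=-6]  = 10
Without intervention: Q = 2 if S >= 4 else -4  [with S=6]  = 2; V = max(Q, S) + 2  [with Q=2, S=6]  = 8; R = -Q + 1  [with Q=2]  = -1; T = S - 2*V - 4  [with S=6, V=8]  = -14; H = -3*R - T + 1  [with R=-1, T=-14]  = 18.
Change = 10 − 18 = -8.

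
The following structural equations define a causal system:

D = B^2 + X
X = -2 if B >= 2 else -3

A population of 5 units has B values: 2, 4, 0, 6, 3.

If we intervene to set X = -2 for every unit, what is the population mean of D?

do(X=-2) breaks X's dependence on B. With X=-2 fixed, D across the units is 2, 14, -2, 34, 7, mean 11.

11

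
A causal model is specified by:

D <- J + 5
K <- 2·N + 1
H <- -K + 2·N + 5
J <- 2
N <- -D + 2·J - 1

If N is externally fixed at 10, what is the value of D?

Under do(N=10), the mechanism N <- -D + 2·J - 1 is discarded; N is fixed at 10.
Since D is not a descendant of the intervened variable, it is unaffected.
D = J + 5  [with J=2]  = 7

7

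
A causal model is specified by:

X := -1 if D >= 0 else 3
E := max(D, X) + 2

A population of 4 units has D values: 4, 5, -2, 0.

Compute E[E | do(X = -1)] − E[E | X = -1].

The intervention sets X=-1 in all 4 units regardless of D. Recomputing E per unit gives 6, 7, 1, 2; average 4.
Conditioning on X=-1 selects the 3 unit(s) with D ∈ {4, 5, 0}. Their E values: 6, 7, 2. Mean = 5.
Difference = 4 − 5 = -1.

-1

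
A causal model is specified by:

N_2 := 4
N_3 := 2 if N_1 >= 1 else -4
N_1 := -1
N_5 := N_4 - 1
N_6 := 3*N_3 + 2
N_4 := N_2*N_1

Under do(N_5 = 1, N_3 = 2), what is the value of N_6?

The joint intervention fixes N_5 = 1, N_3 = 2, removing each variable's own equation.
N_6 = 3*N_3 + 2  [with N_3=2]  = 8

8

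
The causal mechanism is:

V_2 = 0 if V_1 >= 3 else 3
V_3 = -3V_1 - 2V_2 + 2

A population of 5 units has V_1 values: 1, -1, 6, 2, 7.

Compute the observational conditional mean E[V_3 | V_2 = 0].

-17.5

Conditioning on V_2=0 selects the 2 unit(s) with V_1 ∈ {6, 7}. Their V_3 values: -16, -19. Mean = -17.5.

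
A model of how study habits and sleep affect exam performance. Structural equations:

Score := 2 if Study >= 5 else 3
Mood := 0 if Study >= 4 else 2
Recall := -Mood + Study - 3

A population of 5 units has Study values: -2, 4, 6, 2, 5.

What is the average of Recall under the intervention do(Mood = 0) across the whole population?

0

Under do(Mood=0), Mood's equation is replaced by Mood=0 for every unit. Per-unit Recall: -5, 1, 3, -1, 2. Mean = 0.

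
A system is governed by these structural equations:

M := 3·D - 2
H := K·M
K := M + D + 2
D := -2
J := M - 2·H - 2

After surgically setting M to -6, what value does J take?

-80

do(M=-6) replaces the equation M := 3·D - 2 with the constant M = -6.
K = M + D + 2  [with M=-6, D=-2]  = -6
H = K·M  [with K=-6, M=-6]  = 36
J = M - 2·H - 2  [with M=-6, H=36]  = -80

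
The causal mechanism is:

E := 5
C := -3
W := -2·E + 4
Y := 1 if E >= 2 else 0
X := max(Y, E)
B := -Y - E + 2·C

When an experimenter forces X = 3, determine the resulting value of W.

-6

do(X=3) replaces the equation X := max(Y, E) with the constant X = 3.
W is not downstream of the intervention, so its value is determined by the original equations.
W = -2·E + 4  [with E=5]  = -6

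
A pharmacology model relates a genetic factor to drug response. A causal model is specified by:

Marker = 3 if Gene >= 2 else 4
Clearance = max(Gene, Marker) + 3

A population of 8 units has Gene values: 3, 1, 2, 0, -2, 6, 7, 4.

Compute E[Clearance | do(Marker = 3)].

7

do(Marker=3) breaks Marker's dependence on Gene. With Marker=3 fixed, Clearance across the units is 6, 6, 6, 6, 6, 9, 10, 7, mean 7.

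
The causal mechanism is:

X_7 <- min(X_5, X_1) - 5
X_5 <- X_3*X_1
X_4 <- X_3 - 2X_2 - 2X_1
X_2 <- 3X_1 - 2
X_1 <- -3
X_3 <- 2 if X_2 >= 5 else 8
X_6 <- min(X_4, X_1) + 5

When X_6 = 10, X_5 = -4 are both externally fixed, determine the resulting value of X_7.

-9

Setting X_6 = 10, X_5 = -4 by intervention discards those variables' equations.
X_7 = min(X_5, X_1) - 5  [with X_5=-4, X_1=-3]  = -9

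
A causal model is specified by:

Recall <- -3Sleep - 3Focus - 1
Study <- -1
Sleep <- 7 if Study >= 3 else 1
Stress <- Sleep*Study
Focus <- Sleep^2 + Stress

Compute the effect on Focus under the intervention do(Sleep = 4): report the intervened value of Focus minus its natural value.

Under do(Sleep=4), the mechanism Sleep <- 7 if Study >= 3 else 1 is discarded; Sleep is fixed at 4.
Stress = Sleep*Study  [with Sleep=4, Study=-1]  = -4
Focus = Sleep^2 + Stress  [with Sleep=4, Stress=-4]  = 12
Without intervention: Sleep = 7 if Study >= 3 else 1  [with Study=-1]  = 1; Stress = Sleep*Study  [with Sleep=1, Study=-1]  = -1; Focus = Sleep^2 + Stress  [with Sleep=1, Stress=-1]  = 0.
Change = 12 − 0 = 12.

12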